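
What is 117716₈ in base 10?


Positional values:
Position 0: 6 × 8^0 = 6
Position 1: 1 × 8^1 = 8
Position 2: 7 × 8^2 = 448
Position 3: 7 × 8^3 = 3584
Position 4: 1 × 8^4 = 4096
Position 5: 1 × 8^5 = 32768
Sum = 6 + 8 + 448 + 3584 + 4096 + 32768
= 40910


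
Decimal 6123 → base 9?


Divide by 9 repeatedly:
6123 ÷ 9 = 680 remainder 3
680 ÷ 9 = 75 remainder 5
75 ÷ 9 = 8 remainder 3
8 ÷ 9 = 0 remainder 8
Reading remainders bottom-up:
= 8353


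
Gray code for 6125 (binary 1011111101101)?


Binary: 1011111101101
Gray code: G = B XOR (B >> 1)
B >> 1 = 0101111110110
1011111101101 XOR 0101111110110:
  1 XOR 0 = 1
  0 XOR 1 = 1
  1 XOR 0 = 1
  1 XOR 1 = 0
  1 XOR 1 = 0
  1 XOR 1 = 0
  1 XOR 1 = 0
  1 XOR 1 = 0
  0 XOR 1 = 1
  1 XOR 0 = 1
  1 XOR 1 = 0
  0 XOR 1 = 1
  1 XOR 0 = 1
= 1110000011011


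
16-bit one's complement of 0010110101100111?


Original: 0010110101100111
Invert all bits:
  bit 0: 0 → 1
  bit 1: 0 → 1
  bit 2: 1 → 0
  bit 3: 0 → 1
  bit 4: 1 → 0
  bit 5: 1 → 0
  bit 6: 0 → 1
  bit 7: 1 → 0
  bit 8: 0 → 1
  bit 9: 1 → 0
  bit 10: 1 → 0
  bit 11: 0 → 1
  bit 12: 0 → 1
  bit 13: 1 → 0
  bit 14: 1 → 0
  bit 15: 1 → 0
= 1101001010011000


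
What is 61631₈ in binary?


Each octal digit → 3 binary bits:
  6 = 110
  1 = 001
  6 = 110
  3 = 011
  1 = 001
Concatenate: 110 001 110 011 001
= 110001110011001


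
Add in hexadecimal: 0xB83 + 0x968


Align and add column by column (LSB to MSB, each column mod 16 with carry):
  0B83
+ 0968
  ----
  col 0: 3(3) + 8(8) + 0 (carry in) = 11 → B(11), carry out 0
  col 1: 8(8) + 6(6) + 0 (carry in) = 14 → E(14), carry out 0
  col 2: B(11) + 9(9) + 0 (carry in) = 20 → 4(4), carry out 1
  col 3: 0(0) + 0(0) + 1 (carry in) = 1 → 1(1), carry out 0
Reading digits MSB→LSB: 14EB
Strip leading zeros: 14EB
= 0x14EB


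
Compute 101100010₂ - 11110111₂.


Align and subtract column by column (LSB to MSB, borrowing when needed):
  101100010
- 011110111
  ---------
  col 0: (0 - 0 borrow-in) - 1 → borrow from next column: (0+2) - 1 = 1, borrow out 1
  col 1: (1 - 1 borrow-in) - 1 → borrow from next column: (0+2) - 1 = 1, borrow out 1
  col 2: (0 - 1 borrow-in) - 1 → borrow from next column: (-1+2) - 1 = 0, borrow out 1
  col 3: (0 - 1 borrow-in) - 0 → borrow from next column: (-1+2) - 0 = 1, borrow out 1
  col 4: (0 - 1 borrow-in) - 1 → borrow from next column: (-1+2) - 1 = 0, borrow out 1
  col 5: (1 - 1 borrow-in) - 1 → borrow from next column: (0+2) - 1 = 1, borrow out 1
  col 6: (1 - 1 borrow-in) - 1 → borrow from next column: (0+2) - 1 = 1, borrow out 1
  col 7: (0 - 1 borrow-in) - 1 → borrow from next column: (-1+2) - 1 = 0, borrow out 1
  col 8: (1 - 1 borrow-in) - 0 → 0 - 0 = 0, borrow out 0
Reading bits MSB→LSB: 001101011
Strip leading zeros: 1101011
= 1101011


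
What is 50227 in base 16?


Divide by 16 repeatedly:
50227 ÷ 16 = 3139 remainder 3 (3)
3139 ÷ 16 = 196 remainder 3 (3)
196 ÷ 16 = 12 remainder 4 (4)
12 ÷ 16 = 0 remainder 12 (C)
Reading remainders bottom-up:
= 0xC433


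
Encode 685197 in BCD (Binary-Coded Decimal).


Each digit → 4-bit binary:
  6 → 0110
  8 → 1000
  5 → 0101
  1 → 0001
  9 → 1001
  7 → 0111
= 0110 1000 0101 0001 1001 0111


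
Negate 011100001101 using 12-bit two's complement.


Original: 011100001101
Step 1 - Invert all bits: 100011110010
Step 2 - Add 1: 100011110010 + 1
= 100011110011 (represents -1805)


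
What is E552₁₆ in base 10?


Positional values:
Position 0: 2 × 16^0 = 2 × 1 = 2
Position 1: 5 × 16^1 = 5 × 16 = 80
Position 2: 5 × 16^2 = 5 × 256 = 1280
Position 3: E × 16^3 = 14 × 4096 = 57344
Sum = 2 + 80 + 1280 + 57344
= 58706


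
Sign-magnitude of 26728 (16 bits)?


Sign bit: 0 (positive)
Magnitude: 26728 = 110100001101000
= 0110100001101000


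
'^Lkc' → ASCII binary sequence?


String: '^Lkc'  (4 characters)
Per-character ASCII lookup:
  '^': special character: '^' = 94 → 1011110
  'L': uppercase starts at 65: 'L' = 65 + 11 = 76 → 1001100
  'k': lowercase starts at 97: 'k' = 97 + 10 = 107 → 1101011
  'c': lowercase starts at 97: 'c' = 97 + 2 = 99 → 1100011
= 1011110 1001100 1101011 1100011


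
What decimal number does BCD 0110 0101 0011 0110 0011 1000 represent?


Each 4-bit group → digit:
  0110 → 6
  0101 → 5
  0011 → 3
  0110 → 6
  0011 → 3
  1000 → 8
= 653638


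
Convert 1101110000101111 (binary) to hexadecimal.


Group into 4-bit nibbles: 1101110000101111
  1101 = D
  1100 = C
  0010 = 2
  1111 = F
= 0xDC2F


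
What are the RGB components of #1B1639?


Hex: #1B1639
R = 1B₁₆ = 27
G = 16₁₆ = 22
B = 39₁₆ = 57
= RGB(27, 22, 57)


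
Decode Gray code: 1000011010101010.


Gray code: 1000011010101010
MSB stays the same: 1
Each subsequent bit = prev_binary XOR current_gray:
  B[1] = 1 XOR 0 = 1
  B[2] = 1 XOR 0 = 1
  B[3] = 1 XOR 0 = 1
  B[4] = 1 XOR 0 = 1
  B[5] = 1 XOR 1 = 0
  B[6] = 0 XOR 1 = 1
  B[7] = 1 XOR 0 = 1
  B[8] = 1 XOR 1 = 0
  B[9] = 0 XOR 0 = 0
  B[10] = 0 XOR 1 = 1
  B[11] = 1 XOR 0 = 1
  B[12] = 1 XOR 1 = 0
  B[13] = 0 XOR 0 = 0
  B[14] = 0 XOR 1 = 1
  B[15] = 1 XOR 0 = 1
= 1111101100110011 (64307 decimal)


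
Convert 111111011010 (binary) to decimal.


Positional values:
Bit 1: 1 × 2^1 = 2
Bit 3: 1 × 2^3 = 8
Bit 4: 1 × 2^4 = 16
Bit 6: 1 × 2^6 = 64
Bit 7: 1 × 2^7 = 128
Bit 8: 1 × 2^8 = 256
Bit 9: 1 × 2^9 = 512
Bit 10: 1 × 2^10 = 1024
Bit 11: 1 × 2^11 = 2048
Sum = 2 + 8 + 16 + 64 + 128 + 256 + 512 + 1024 + 2048
= 4058


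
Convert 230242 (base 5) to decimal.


Positional values (base 5):
  2 × 5^0 = 2 × 1 = 2
  4 × 5^1 = 4 × 5 = 20
  2 × 5^2 = 2 × 25 = 50
  0 × 5^3 = 0 × 125 = 0
  3 × 5^4 = 3 × 625 = 1875
  2 × 5^5 = 2 × 3125 = 6250
Sum = 2 + 20 + 50 + 0 + 1875 + 6250
= 8197


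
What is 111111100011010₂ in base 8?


Group into 3-bit groups: 111111100011010
  111 = 7
  111 = 7
  100 = 4
  011 = 3
  010 = 2
= 0o77432


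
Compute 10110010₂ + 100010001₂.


Align and add column by column (LSB to MSB, carry propagating):
  0010110010
+ 0100010001
  ----------
  col 0: 0 + 1 + 0 (carry in) = 1 → bit 1, carry out 0
  col 1: 1 + 0 + 0 (carry in) = 1 → bit 1, carry out 0
  col 2: 0 + 0 + 0 (carry in) = 0 → bit 0, carry out 0
  col 3: 0 + 0 + 0 (carry in) = 0 → bit 0, carry out 0
  col 4: 1 + 1 + 0 (carry in) = 2 → bit 0, carry out 1
  col 5: 1 + 0 + 1 (carry in) = 2 → bit 0, carry out 1
  col 6: 0 + 0 + 1 (carry in) = 1 → bit 1, carry out 0
  col 7: 1 + 0 + 0 (carry in) = 1 → bit 1, carry out 0
  col 8: 0 + 1 + 0 (carry in) = 1 → bit 1, carry out 0
  col 9: 0 + 0 + 0 (carry in) = 0 → bit 0, carry out 0
Reading bits MSB→LSB: 0111000011
Strip leading zeros: 111000011
= 111000011


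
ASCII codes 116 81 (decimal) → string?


Codes (decimal): 116 81
Per-code ASCII lookup:
  116  (range 97-122: lowercase, 116 - 97 = 19) → 't'
  81  (range 65-90: uppercase, 81 - 65 = 16) → 'Q'
= 'tQ'


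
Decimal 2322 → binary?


Divide by 2 repeatedly:
2322 ÷ 2 = 1161 remainder 0
1161 ÷ 2 = 580 remainder 1
580 ÷ 2 = 290 remainder 0
290 ÷ 2 = 145 remainder 0
145 ÷ 2 = 72 remainder 1
72 ÷ 2 = 36 remainder 0
36 ÷ 2 = 18 remainder 0
18 ÷ 2 = 9 remainder 0
9 ÷ 2 = 4 remainder 1
4 ÷ 2 = 2 remainder 0
2 ÷ 2 = 1 remainder 0
1 ÷ 2 = 0 remainder 1
Reading remainders bottom-up:
= 100100010010


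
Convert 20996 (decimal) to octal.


Divide by 8 repeatedly:
20996 ÷ 8 = 2624 remainder 4
2624 ÷ 8 = 328 remainder 0
328 ÷ 8 = 41 remainder 0
41 ÷ 8 = 5 remainder 1
5 ÷ 8 = 0 remainder 5
Reading remainders bottom-up:
= 0o51004


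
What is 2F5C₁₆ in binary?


Each hex digit → 4 binary bits:
  2 = 0010
  F = 1111
  5 = 0101
  C = 1100
Concatenate: 0010 1111 0101 1100
= 0010111101011100


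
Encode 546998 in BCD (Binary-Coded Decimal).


Each digit → 4-bit binary:
  5 → 0101
  4 → 0100
  6 → 0110
  9 → 1001
  9 → 1001
  8 → 1000
= 0101 0100 0110 1001 1001 1000


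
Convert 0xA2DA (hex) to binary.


Each hex digit → 4 binary bits:
  A = 1010
  2 = 0010
  D = 1101
  A = 1010
Concatenate: 1010 0010 1101 1010
= 1010001011011010


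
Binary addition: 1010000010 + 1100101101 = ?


Align and add column by column (LSB to MSB, carry propagating):
  01010000010
+ 01100101101
  -----------
  col 0: 0 + 1 + 0 (carry in) = 1 → bit 1, carry out 0
  col 1: 1 + 0 + 0 (carry in) = 1 → bit 1, carry out 0
  col 2: 0 + 1 + 0 (carry in) = 1 → bit 1, carry out 0
  col 3: 0 + 1 + 0 (carry in) = 1 → bit 1, carry out 0
  col 4: 0 + 0 + 0 (carry in) = 0 → bit 0, carry out 0
  col 5: 0 + 1 + 0 (carry in) = 1 → bit 1, carry out 0
  col 6: 0 + 0 + 0 (carry in) = 0 → bit 0, carry out 0
  col 7: 1 + 0 + 0 (carry in) = 1 → bit 1, carry out 0
  col 8: 0 + 1 + 0 (carry in) = 1 → bit 1, carry out 0
  col 9: 1 + 1 + 0 (carry in) = 2 → bit 0, carry out 1
  col 10: 0 + 0 + 1 (carry in) = 1 → bit 1, carry out 0
Reading bits MSB→LSB: 10110101111
Strip leading zeros: 10110101111
= 10110101111


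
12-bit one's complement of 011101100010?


Original: 011101100010
Invert all bits:
  bit 0: 0 → 1
  bit 1: 1 → 0
  bit 2: 1 → 0
  bit 3: 1 → 0
  bit 4: 0 → 1
  bit 5: 1 → 0
  bit 6: 1 → 0
  bit 7: 0 → 1
  bit 8: 0 → 1
  bit 9: 0 → 1
  bit 10: 1 → 0
  bit 11: 0 → 1
= 100010011101


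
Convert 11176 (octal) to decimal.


Positional values:
Position 0: 6 × 8^0 = 6
Position 1: 7 × 8^1 = 56
Position 2: 1 × 8^2 = 64
Position 3: 1 × 8^3 = 512
Position 4: 1 × 8^4 = 4096
Sum = 6 + 56 + 64 + 512 + 4096
= 4734


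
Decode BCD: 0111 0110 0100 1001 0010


Each 4-bit group → digit:
  0111 → 7
  0110 → 6
  0100 → 4
  1001 → 9
  0010 → 2
= 76492


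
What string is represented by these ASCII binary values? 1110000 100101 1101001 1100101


Codes (binary): 1110000 100101 1101001 1100101
Per-code ASCII lookup:
  1110000 = 112  (range 97-122: lowercase, 112 - 97 = 15) → 'p'
  100101 = 37  (special character) → '%'
  1101001 = 105  (range 97-122: lowercase, 105 - 97 = 8) → 'i'
  1100101 = 101  (range 97-122: lowercase, 101 - 97 = 4) → 'e'
= 'p%ie'


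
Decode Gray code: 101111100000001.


Gray code: 101111100000001
MSB stays the same: 1
Each subsequent bit = prev_binary XOR current_gray:
  B[1] = 1 XOR 0 = 1
  B[2] = 1 XOR 1 = 0
  B[3] = 0 XOR 1 = 1
  B[4] = 1 XOR 1 = 0
  B[5] = 0 XOR 1 = 1
  B[6] = 1 XOR 1 = 0
  B[7] = 0 XOR 0 = 0
  B[8] = 0 XOR 0 = 0
  B[9] = 0 XOR 0 = 0
  B[10] = 0 XOR 0 = 0
  B[11] = 0 XOR 0 = 0
  B[12] = 0 XOR 0 = 0
  B[13] = 0 XOR 0 = 0
  B[14] = 0 XOR 1 = 1
= 110101000000001 (27137 decimal)


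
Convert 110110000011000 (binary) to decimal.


Positional values:
Bit 3: 1 × 2^3 = 8
Bit 4: 1 × 2^4 = 16
Bit 10: 1 × 2^10 = 1024
Bit 11: 1 × 2^11 = 2048
Bit 13: 1 × 2^13 = 8192
Bit 14: 1 × 2^14 = 16384
Sum = 8 + 16 + 1024 + 2048 + 8192 + 16384
= 27672


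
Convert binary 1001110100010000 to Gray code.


Binary: 1001110100010000
Gray code: G = B XOR (B >> 1)
B >> 1 = 0100111010001000
1001110100010000 XOR 0100111010001000:
  1 XOR 0 = 1
  0 XOR 1 = 1
  0 XOR 0 = 0
  1 XOR 0 = 1
  1 XOR 1 = 0
  1 XOR 1 = 0
  0 XOR 1 = 1
  1 XOR 0 = 1
  0 XOR 1 = 1
  0 XOR 0 = 0
  0 XOR 0 = 0
  1 XOR 0 = 1
  0 XOR 1 = 1
  0 XOR 0 = 0
  0 XOR 0 = 0
  0 XOR 0 = 0
= 1101001110011000


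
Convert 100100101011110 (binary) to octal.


Group into 3-bit groups: 100100101011110
  100 = 4
  100 = 4
  101 = 5
  011 = 3
  110 = 6
= 0o44536


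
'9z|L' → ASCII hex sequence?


String: '9z|L'  (4 characters)
Per-character ASCII lookup:
  '9': digits start at 48: '9' = 48 + 9 = 57 → 0x39
  'z': lowercase starts at 97: 'z' = 97 + 25 = 122 → 0x7A
  '|': special character: '|' = 124 → 0x7C
  'L': uppercase starts at 65: 'L' = 65 + 11 = 76 → 0x4C
= 0x39 0x7A 0x7C 0x4C


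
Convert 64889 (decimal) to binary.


Divide by 2 repeatedly:
64889 ÷ 2 = 32444 remainder 1
32444 ÷ 2 = 16222 remainder 0
16222 ÷ 2 = 8111 remainder 0
8111 ÷ 2 = 4055 remainder 1
4055 ÷ 2 = 2027 remainder 1
2027 ÷ 2 = 1013 remainder 1
1013 ÷ 2 = 506 remainder 1
506 ÷ 2 = 253 remainder 0
253 ÷ 2 = 126 remainder 1
126 ÷ 2 = 63 remainder 0
63 ÷ 2 = 31 remainder 1
31 ÷ 2 = 15 remainder 1
15 ÷ 2 = 7 remainder 1
7 ÷ 2 = 3 remainder 1
3 ÷ 2 = 1 remainder 1
1 ÷ 2 = 0 remainder 1
Reading remainders bottom-up:
= 1111110101111001


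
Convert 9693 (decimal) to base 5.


Divide by 5 repeatedly:
9693 ÷ 5 = 1938 remainder 3
1938 ÷ 5 = 387 remainder 3
387 ÷ 5 = 77 remainder 2
77 ÷ 5 = 15 remainder 2
15 ÷ 5 = 3 remainder 0
3 ÷ 5 = 0 remainder 3
Reading remainders bottom-up:
= 302233


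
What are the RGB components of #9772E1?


Hex: #9772E1
R = 97₁₆ = 151
G = 72₁₆ = 114
B = E1₁₆ = 225
= RGB(151, 114, 225)


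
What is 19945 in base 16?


Divide by 16 repeatedly:
19945 ÷ 16 = 1246 remainder 9 (9)
1246 ÷ 16 = 77 remainder 14 (E)
77 ÷ 16 = 4 remainder 13 (D)
4 ÷ 16 = 0 remainder 4 (4)
Reading remainders bottom-up:
= 0x4DE9


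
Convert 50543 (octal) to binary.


Each octal digit → 3 binary bits:
  5 = 101
  0 = 000
  5 = 101
  4 = 100
  3 = 011
Concatenate: 101 000 101 100 011
= 101000101100011


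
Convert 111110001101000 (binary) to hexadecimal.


Group into 4-bit nibbles: 0111110001101000
  0111 = 7
  1100 = C
  0110 = 6
  1000 = 8
= 0x7C68


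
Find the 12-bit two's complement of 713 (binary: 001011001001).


Original: 001011001001
Step 1 - Invert all bits: 110100110110
Step 2 - Add 1: 110100110110 + 1
= 110100110111 (represents -713)


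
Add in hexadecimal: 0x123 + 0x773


Align and add column by column (LSB to MSB, each column mod 16 with carry):
  0123
+ 0773
  ----
  col 0: 3(3) + 3(3) + 0 (carry in) = 6 → 6(6), carry out 0
  col 1: 2(2) + 7(7) + 0 (carry in) = 9 → 9(9), carry out 0
  col 2: 1(1) + 7(7) + 0 (carry in) = 8 → 8(8), carry out 0
  col 3: 0(0) + 0(0) + 0 (carry in) = 0 → 0(0), carry out 0
Reading digits MSB→LSB: 0896
Strip leading zeros: 896
= 0x896


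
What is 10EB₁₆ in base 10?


Positional values:
Position 0: B × 16^0 = 11 × 1 = 11
Position 1: E × 16^1 = 14 × 16 = 224
Position 2: 0 × 16^2 = 0 × 256 = 0
Position 3: 1 × 16^3 = 1 × 4096 = 4096
Sum = 11 + 224 + 0 + 4096
= 4331


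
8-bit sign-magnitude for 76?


Sign bit: 0 (positive)
Magnitude: 76 = 1001100
= 01001100


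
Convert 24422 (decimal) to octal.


Divide by 8 repeatedly:
24422 ÷ 8 = 3052 remainder 6
3052 ÷ 8 = 381 remainder 4
381 ÷ 8 = 47 remainder 5
47 ÷ 8 = 5 remainder 7
5 ÷ 8 = 0 remainder 5
Reading remainders bottom-up:
= 0o57546


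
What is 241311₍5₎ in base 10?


Positional values (base 5):
  1 × 5^0 = 1 × 1 = 1
  1 × 5^1 = 1 × 5 = 5
  3 × 5^2 = 3 × 25 = 75
  1 × 5^3 = 1 × 125 = 125
  4 × 5^4 = 4 × 625 = 2500
  2 × 5^5 = 2 × 3125 = 6250
Sum = 1 + 5 + 75 + 125 + 2500 + 6250
= 8956


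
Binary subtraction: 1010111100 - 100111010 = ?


Align and subtract column by column (LSB to MSB, borrowing when needed):
  1010111100
- 0100111010
  ----------
  col 0: (0 - 0 borrow-in) - 0 → 0 - 0 = 0, borrow out 0
  col 1: (0 - 0 borrow-in) - 1 → borrow from next column: (0+2) - 1 = 1, borrow out 1
  col 2: (1 - 1 borrow-in) - 0 → 0 - 0 = 0, borrow out 0
  col 3: (1 - 0 borrow-in) - 1 → 1 - 1 = 0, borrow out 0
  col 4: (1 - 0 borrow-in) - 1 → 1 - 1 = 0, borrow out 0
  col 5: (1 - 0 borrow-in) - 1 → 1 - 1 = 0, borrow out 0
  col 6: (0 - 0 borrow-in) - 0 → 0 - 0 = 0, borrow out 0
  col 7: (1 - 0 borrow-in) - 0 → 1 - 0 = 1, borrow out 0
  col 8: (0 - 0 borrow-in) - 1 → borrow from next column: (0+2) - 1 = 1, borrow out 1
  col 9: (1 - 1 borrow-in) - 0 → 0 - 0 = 0, borrow out 0
Reading bits MSB→LSB: 0110000010
Strip leading zeros: 110000010
= 110000010


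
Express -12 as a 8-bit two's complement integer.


Original: 00001100
Step 1 - Invert all bits: 11110011
Step 2 - Add 1: 11110011 + 1
= 11110100 (represents -12)


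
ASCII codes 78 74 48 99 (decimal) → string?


Codes (decimal): 78 74 48 99
Per-code ASCII lookup:
  78  (range 65-90: uppercase, 78 - 65 = 13) → 'N'
  74  (range 65-90: uppercase, 74 - 65 = 9) → 'J'
  48  (range 48-57: digits, 48 - 48 = 0) → '0'
  99  (range 97-122: lowercase, 99 - 97 = 2) → 'c'
= 'NJ0c'


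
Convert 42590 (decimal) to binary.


Divide by 2 repeatedly:
42590 ÷ 2 = 21295 remainder 0
21295 ÷ 2 = 10647 remainder 1
10647 ÷ 2 = 5323 remainder 1
5323 ÷ 2 = 2661 remainder 1
2661 ÷ 2 = 1330 remainder 1
1330 ÷ 2 = 665 remainder 0
665 ÷ 2 = 332 remainder 1
332 ÷ 2 = 166 remainder 0
166 ÷ 2 = 83 remainder 0
83 ÷ 2 = 41 remainder 1
41 ÷ 2 = 20 remainder 1
20 ÷ 2 = 10 remainder 0
10 ÷ 2 = 5 remainder 0
5 ÷ 2 = 2 remainder 1
2 ÷ 2 = 1 remainder 0
1 ÷ 2 = 0 remainder 1
Reading remainders bottom-up:
= 1010011001011110


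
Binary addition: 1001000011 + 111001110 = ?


Align and add column by column (LSB to MSB, carry propagating):
  01001000011
+ 00111001110
  -----------
  col 0: 1 + 0 + 0 (carry in) = 1 → bit 1, carry out 0
  col 1: 1 + 1 + 0 (carry in) = 2 → bit 0, carry out 1
  col 2: 0 + 1 + 1 (carry in) = 2 → bit 0, carry out 1
  col 3: 0 + 1 + 1 (carry in) = 2 → bit 0, carry out 1
  col 4: 0 + 0 + 1 (carry in) = 1 → bit 1, carry out 0
  col 5: 0 + 0 + 0 (carry in) = 0 → bit 0, carry out 0
  col 6: 1 + 1 + 0 (carry in) = 2 → bit 0, carry out 1
  col 7: 0 + 1 + 1 (carry in) = 2 → bit 0, carry out 1
  col 8: 0 + 1 + 1 (carry in) = 2 → bit 0, carry out 1
  col 9: 1 + 0 + 1 (carry in) = 2 → bit 0, carry out 1
  col 10: 0 + 0 + 1 (carry in) = 1 → bit 1, carry out 0
Reading bits MSB→LSB: 10000010001
Strip leading zeros: 10000010001
= 10000010001


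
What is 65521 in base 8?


Divide by 8 repeatedly:
65521 ÷ 8 = 8190 remainder 1
8190 ÷ 8 = 1023 remainder 6
1023 ÷ 8 = 127 remainder 7
127 ÷ 8 = 15 remainder 7
15 ÷ 8 = 1 remainder 7
1 ÷ 8 = 0 remainder 1
Reading remainders bottom-up:
= 0o177761


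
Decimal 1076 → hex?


Divide by 16 repeatedly:
1076 ÷ 16 = 67 remainder 4 (4)
67 ÷ 16 = 4 remainder 3 (3)
4 ÷ 16 = 0 remainder 4 (4)
Reading remainders bottom-up:
= 0x434


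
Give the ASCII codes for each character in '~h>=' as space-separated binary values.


String: '~h>='  (4 characters)
Per-character ASCII lookup:
  '~': special character: '~' = 126 → 1111110
  'h': lowercase starts at 97: 'h' = 97 + 7 = 104 → 1101000
  '>': special character: '>' = 62 → 111110
  '=': special character: '=' = 61 → 111101
= 1111110 1101000 111110 111101


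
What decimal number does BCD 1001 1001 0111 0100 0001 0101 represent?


Each 4-bit group → digit:
  1001 → 9
  1001 → 9
  0111 → 7
  0100 → 4
  0001 → 1
  0101 → 5
= 997415


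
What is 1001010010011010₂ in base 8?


Group into 3-bit groups: 001001010010011010
  001 = 1
  001 = 1
  010 = 2
  010 = 2
  011 = 3
  010 = 2
= 0o112232


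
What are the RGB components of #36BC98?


Hex: #36BC98
R = 36₁₆ = 54
G = BC₁₆ = 188
B = 98₁₆ = 152
= RGB(54, 188, 152)


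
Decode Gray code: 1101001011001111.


Gray code: 1101001011001111
MSB stays the same: 1
Each subsequent bit = prev_binary XOR current_gray:
  B[1] = 1 XOR 1 = 0
  B[2] = 0 XOR 0 = 0
  B[3] = 0 XOR 1 = 1
  B[4] = 1 XOR 0 = 1
  B[5] = 1 XOR 0 = 1
  B[6] = 1 XOR 1 = 0
  B[7] = 0 XOR 0 = 0
  B[8] = 0 XOR 1 = 1
  B[9] = 1 XOR 1 = 0
  B[10] = 0 XOR 0 = 0
  B[11] = 0 XOR 0 = 0
  B[12] = 0 XOR 1 = 1
  B[13] = 1 XOR 1 = 0
  B[14] = 0 XOR 1 = 1
  B[15] = 1 XOR 1 = 0
= 1001110010001010 (40074 decimal)


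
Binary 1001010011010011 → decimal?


Positional values:
Bit 0: 1 × 2^0 = 1
Bit 1: 1 × 2^1 = 2
Bit 4: 1 × 2^4 = 16
Bit 6: 1 × 2^6 = 64
Bit 7: 1 × 2^7 = 128
Bit 10: 1 × 2^10 = 1024
Bit 12: 1 × 2^12 = 4096
Bit 15: 1 × 2^15 = 32768
Sum = 1 + 2 + 16 + 64 + 128 + 1024 + 4096 + 32768
= 38099


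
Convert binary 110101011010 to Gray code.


Binary: 110101011010
Gray code: G = B XOR (B >> 1)
B >> 1 = 011010101101
110101011010 XOR 011010101101:
  1 XOR 0 = 1
  1 XOR 1 = 0
  0 XOR 1 = 1
  1 XOR 0 = 1
  0 XOR 1 = 1
  1 XOR 0 = 1
  0 XOR 1 = 1
  1 XOR 0 = 1
  1 XOR 1 = 0
  0 XOR 1 = 1
  1 XOR 0 = 1
  0 XOR 1 = 1
= 101111110111


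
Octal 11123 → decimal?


Positional values:
Position 0: 3 × 8^0 = 3
Position 1: 2 × 8^1 = 16
Position 2: 1 × 8^2 = 64
Position 3: 1 × 8^3 = 512
Position 4: 1 × 8^4 = 4096
Sum = 3 + 16 + 64 + 512 + 4096
= 4691


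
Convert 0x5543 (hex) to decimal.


Positional values:
Position 0: 3 × 16^0 = 3 × 1 = 3
Position 1: 4 × 16^1 = 4 × 16 = 64
Position 2: 5 × 16^2 = 5 × 256 = 1280
Position 3: 5 × 16^3 = 5 × 4096 = 20480
Sum = 3 + 64 + 1280 + 20480
= 21827


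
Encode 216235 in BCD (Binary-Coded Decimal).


Each digit → 4-bit binary:
  2 → 0010
  1 → 0001
  6 → 0110
  2 → 0010
  3 → 0011
  5 → 0101
= 0010 0001 0110 0010 0011 0101


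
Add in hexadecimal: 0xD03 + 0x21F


Align and add column by column (LSB to MSB, each column mod 16 with carry):
  0D03
+ 021F
  ----
  col 0: 3(3) + F(15) + 0 (carry in) = 18 → 2(2), carry out 1
  col 1: 0(0) + 1(1) + 1 (carry in) = 2 → 2(2), carry out 0
  col 2: D(13) + 2(2) + 0 (carry in) = 15 → F(15), carry out 0
  col 3: 0(0) + 0(0) + 0 (carry in) = 0 → 0(0), carry out 0
Reading digits MSB→LSB: 0F22
Strip leading zeros: F22
= 0xF22


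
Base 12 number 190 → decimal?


Positional values (base 12):
  0 × 12^0 = 0 × 1 = 0
  9 × 12^1 = 9 × 12 = 108
  1 × 12^2 = 1 × 144 = 144
Sum = 0 + 108 + 144
= 252


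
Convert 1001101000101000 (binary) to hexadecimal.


Group into 4-bit nibbles: 1001101000101000
  1001 = 9
  1010 = A
  0010 = 2
  1000 = 8
= 0x9A28


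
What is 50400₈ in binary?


Each octal digit → 3 binary bits:
  5 = 101
  0 = 000
  4 = 100
  0 = 000
  0 = 000
Concatenate: 101 000 100 000 000
= 101000100000000


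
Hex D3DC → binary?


Each hex digit → 4 binary bits:
  D = 1101
  3 = 0011
  D = 1101
  C = 1100
Concatenate: 1101 0011 1101 1100
= 1101001111011100


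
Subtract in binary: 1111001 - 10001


Align and subtract column by column (LSB to MSB, borrowing when needed):
  1111001
- 0010001
  -------
  col 0: (1 - 0 borrow-in) - 1 → 1 - 1 = 0, borrow out 0
  col 1: (0 - 0 borrow-in) - 0 → 0 - 0 = 0, borrow out 0
  col 2: (0 - 0 borrow-in) - 0 → 0 - 0 = 0, borrow out 0
  col 3: (1 - 0 borrow-in) - 0 → 1 - 0 = 1, borrow out 0
  col 4: (1 - 0 borrow-in) - 1 → 1 - 1 = 0, borrow out 0
  col 5: (1 - 0 borrow-in) - 0 → 1 - 0 = 1, borrow out 0
  col 6: (1 - 0 borrow-in) - 0 → 1 - 0 = 1, borrow out 0
Reading bits MSB→LSB: 1101000
Strip leading zeros: 1101000
= 1101000


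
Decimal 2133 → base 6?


Divide by 6 repeatedly:
2133 ÷ 6 = 355 remainder 3
355 ÷ 6 = 59 remainder 1
59 ÷ 6 = 9 remainder 5
9 ÷ 6 = 1 remainder 3
1 ÷ 6 = 0 remainder 1
Reading remainders bottom-up:
= 13513


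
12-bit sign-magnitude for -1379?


Sign bit: 1 (negative)
Magnitude: 1379 = 10101100011
= 110101100011


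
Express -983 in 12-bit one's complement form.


Original: 001111010111
Invert all bits:
  bit 0: 0 → 1
  bit 1: 0 → 1
  bit 2: 1 → 0
  bit 3: 1 → 0
  bit 4: 1 → 0
  bit 5: 1 → 0
  bit 6: 0 → 1
  bit 7: 1 → 0
  bit 8: 0 → 1
  bit 9: 1 → 0
  bit 10: 1 → 0
  bit 11: 1 → 0
= 110000101000


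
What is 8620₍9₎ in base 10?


Positional values (base 9):
  0 × 9^0 = 0 × 1 = 0
  2 × 9^1 = 2 × 9 = 18
  6 × 9^2 = 6 × 81 = 486
  8 × 9^3 = 8 × 729 = 5832
Sum = 0 + 18 + 486 + 5832
= 6336


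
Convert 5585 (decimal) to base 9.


Divide by 9 repeatedly:
5585 ÷ 9 = 620 remainder 5
620 ÷ 9 = 68 remainder 8
68 ÷ 9 = 7 remainder 5
7 ÷ 9 = 0 remainder 7
Reading remainders bottom-up:
= 7585


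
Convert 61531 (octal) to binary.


Each octal digit → 3 binary bits:
  6 = 110
  1 = 001
  5 = 101
  3 = 011
  1 = 001
Concatenate: 110 001 101 011 001
= 110001101011001


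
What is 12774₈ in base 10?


Positional values:
Position 0: 4 × 8^0 = 4
Position 1: 7 × 8^1 = 56
Position 2: 7 × 8^2 = 448
Position 3: 2 × 8^3 = 1024
Position 4: 1 × 8^4 = 4096
Sum = 4 + 56 + 448 + 1024 + 4096
= 5628


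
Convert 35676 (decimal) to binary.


Divide by 2 repeatedly:
35676 ÷ 2 = 17838 remainder 0
17838 ÷ 2 = 8919 remainder 0
8919 ÷ 2 = 4459 remainder 1
4459 ÷ 2 = 2229 remainder 1
2229 ÷ 2 = 1114 remainder 1
1114 ÷ 2 = 557 remainder 0
557 ÷ 2 = 278 remainder 1
278 ÷ 2 = 139 remainder 0
139 ÷ 2 = 69 remainder 1
69 ÷ 2 = 34 remainder 1
34 ÷ 2 = 17 remainder 0
17 ÷ 2 = 8 remainder 1
8 ÷ 2 = 4 remainder 0
4 ÷ 2 = 2 remainder 0
2 ÷ 2 = 1 remainder 0
1 ÷ 2 = 0 remainder 1
Reading remainders bottom-up:
= 1000101101011100


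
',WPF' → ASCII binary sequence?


String: ',WPF'  (4 characters)
Per-character ASCII lookup:
  ',': special character: ',' = 44 → 101100
  'W': uppercase starts at 65: 'W' = 65 + 22 = 87 → 1010111
  'P': uppercase starts at 65: 'P' = 65 + 15 = 80 → 1010000
  'F': uppercase starts at 65: 'F' = 65 + 5 = 70 → 1000110
= 101100 1010111 1010000 1000110


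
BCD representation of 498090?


Each digit → 4-bit binary:
  4 → 0100
  9 → 1001
  8 → 1000
  0 → 0000
  9 → 1001
  0 → 0000
= 0100 1001 1000 0000 1001 0000


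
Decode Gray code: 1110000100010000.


Gray code: 1110000100010000
MSB stays the same: 1
Each subsequent bit = prev_binary XOR current_gray:
  B[1] = 1 XOR 1 = 0
  B[2] = 0 XOR 1 = 1
  B[3] = 1 XOR 0 = 1
  B[4] = 1 XOR 0 = 1
  B[5] = 1 XOR 0 = 1
  B[6] = 1 XOR 0 = 1
  B[7] = 1 XOR 1 = 0
  B[8] = 0 XOR 0 = 0
  B[9] = 0 XOR 0 = 0
  B[10] = 0 XOR 0 = 0
  B[11] = 0 XOR 1 = 1
  B[12] = 1 XOR 0 = 1
  B[13] = 1 XOR 0 = 1
  B[14] = 1 XOR 0 = 1
  B[15] = 1 XOR 0 = 1
= 1011111000011111 (48671 decimal)


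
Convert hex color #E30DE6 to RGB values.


Hex: #E30DE6
R = E3₁₆ = 227
G = 0D₁₆ = 13
B = E6₁₆ = 230
= RGB(227, 13, 230)


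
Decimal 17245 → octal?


Divide by 8 repeatedly:
17245 ÷ 8 = 2155 remainder 5
2155 ÷ 8 = 269 remainder 3
269 ÷ 8 = 33 remainder 5
33 ÷ 8 = 4 remainder 1
4 ÷ 8 = 0 remainder 4
Reading remainders bottom-up:
= 0o41535


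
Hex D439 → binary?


Each hex digit → 4 binary bits:
  D = 1101
  4 = 0100
  3 = 0011
  9 = 1001
Concatenate: 1101 0100 0011 1001
= 1101010000111001


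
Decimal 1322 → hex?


Divide by 16 repeatedly:
1322 ÷ 16 = 82 remainder 10 (A)
82 ÷ 16 = 5 remainder 2 (2)
5 ÷ 16 = 0 remainder 5 (5)
Reading remainders bottom-up:
= 0x52A


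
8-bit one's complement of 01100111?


Original: 01100111
Invert all bits:
  bit 0: 0 → 1
  bit 1: 1 → 0
  bit 2: 1 → 0
  bit 3: 0 → 1
  bit 4: 0 → 1
  bit 5: 1 → 0
  bit 6: 1 → 0
  bit 7: 1 → 0
= 10011000


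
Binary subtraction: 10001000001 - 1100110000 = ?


Align and subtract column by column (LSB to MSB, borrowing when needed):
  10001000001
- 01100110000
  -----------
  col 0: (1 - 0 borrow-in) - 0 → 1 - 0 = 1, borrow out 0
  col 1: (0 - 0 borrow-in) - 0 → 0 - 0 = 0, borrow out 0
  col 2: (0 - 0 borrow-in) - 0 → 0 - 0 = 0, borrow out 0
  col 3: (0 - 0 borrow-in) - 0 → 0 - 0 = 0, borrow out 0
  col 4: (0 - 0 borrow-in) - 1 → borrow from next column: (0+2) - 1 = 1, borrow out 1
  col 5: (0 - 1 borrow-in) - 1 → borrow from next column: (-1+2) - 1 = 0, borrow out 1
  col 6: (1 - 1 borrow-in) - 0 → 0 - 0 = 0, borrow out 0
  col 7: (0 - 0 borrow-in) - 0 → 0 - 0 = 0, borrow out 0
  col 8: (0 - 0 borrow-in) - 1 → borrow from next column: (0+2) - 1 = 1, borrow out 1
  col 9: (0 - 1 borrow-in) - 1 → borrow from next column: (-1+2) - 1 = 0, borrow out 1
  col 10: (1 - 1 borrow-in) - 0 → 0 - 0 = 0, borrow out 0
Reading bits MSB→LSB: 00100010001
Strip leading zeros: 100010001
= 100010001


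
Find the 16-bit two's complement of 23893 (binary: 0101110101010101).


Original: 0101110101010101
Step 1 - Invert all bits: 1010001010101010
Step 2 - Add 1: 1010001010101010 + 1
= 1010001010101011 (represents -23893)


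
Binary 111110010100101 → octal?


Group into 3-bit groups: 111110010100101
  111 = 7
  110 = 6
  010 = 2
  100 = 4
  101 = 5
= 0o76245


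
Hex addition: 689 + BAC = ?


Align and add column by column (LSB to MSB, each column mod 16 with carry):
  0689
+ 0BAC
  ----
  col 0: 9(9) + C(12) + 0 (carry in) = 21 → 5(5), carry out 1
  col 1: 8(8) + A(10) + 1 (carry in) = 19 → 3(3), carry out 1
  col 2: 6(6) + B(11) + 1 (carry in) = 18 → 2(2), carry out 1
  col 3: 0(0) + 0(0) + 1 (carry in) = 1 → 1(1), carry out 0
Reading digits MSB→LSB: 1235
Strip leading zeros: 1235
= 0x1235


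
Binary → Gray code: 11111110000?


Binary: 11111110000
Gray code: G = B XOR (B >> 1)
B >> 1 = 01111111000
11111110000 XOR 01111111000:
  1 XOR 0 = 1
  1 XOR 1 = 0
  1 XOR 1 = 0
  1 XOR 1 = 0
  1 XOR 1 = 0
  1 XOR 1 = 0
  1 XOR 1 = 0
  0 XOR 1 = 1
  0 XOR 0 = 0
  0 XOR 0 = 0
  0 XOR 0 = 0
= 10000001000


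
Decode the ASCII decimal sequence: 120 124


Codes (decimal): 120 124
Per-code ASCII lookup:
  120  (range 97-122: lowercase, 120 - 97 = 23) → 'x'
  124  (special character) → '|'
= 'x|'


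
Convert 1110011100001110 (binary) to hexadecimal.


Group into 4-bit nibbles: 1110011100001110
  1110 = E
  0111 = 7
  0000 = 0
  1110 = E
= 0xE70E


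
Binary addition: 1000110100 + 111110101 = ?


Align and add column by column (LSB to MSB, carry propagating):
  01000110100
+ 00111110101
  -----------
  col 0: 0 + 1 + 0 (carry in) = 1 → bit 1, carry out 0
  col 1: 0 + 0 + 0 (carry in) = 0 → bit 0, carry out 0
  col 2: 1 + 1 + 0 (carry in) = 2 → bit 0, carry out 1
  col 3: 0 + 0 + 1 (carry in) = 1 → bit 1, carry out 0
  col 4: 1 + 1 + 0 (carry in) = 2 → bit 0, carry out 1
  col 5: 1 + 1 + 1 (carry in) = 3 → bit 1, carry out 1
  col 6: 0 + 1 + 1 (carry in) = 2 → bit 0, carry out 1
  col 7: 0 + 1 + 1 (carry in) = 2 → bit 0, carry out 1
  col 8: 0 + 1 + 1 (carry in) = 2 → bit 0, carry out 1
  col 9: 1 + 0 + 1 (carry in) = 2 → bit 0, carry out 1
  col 10: 0 + 0 + 1 (carry in) = 1 → bit 1, carry out 0
Reading bits MSB→LSB: 10000101001
Strip leading zeros: 10000101001
= 10000101001


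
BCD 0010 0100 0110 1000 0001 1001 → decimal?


Each 4-bit group → digit:
  0010 → 2
  0100 → 4
  0110 → 6
  1000 → 8
  0001 → 1
  1001 → 9
= 246819


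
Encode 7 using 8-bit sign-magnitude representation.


Sign bit: 0 (positive)
Magnitude: 7 = 0000111
= 00000111


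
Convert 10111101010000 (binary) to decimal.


Positional values:
Bit 4: 1 × 2^4 = 16
Bit 6: 1 × 2^6 = 64
Bit 8: 1 × 2^8 = 256
Bit 9: 1 × 2^9 = 512
Bit 10: 1 × 2^10 = 1024
Bit 11: 1 × 2^11 = 2048
Bit 13: 1 × 2^13 = 8192
Sum = 16 + 64 + 256 + 512 + 1024 + 2048 + 8192
= 12112


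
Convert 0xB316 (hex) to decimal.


Positional values:
Position 0: 6 × 16^0 = 6 × 1 = 6
Position 1: 1 × 16^1 = 1 × 16 = 16
Position 2: 3 × 16^2 = 3 × 256 = 768
Position 3: B × 16^3 = 11 × 4096 = 45056
Sum = 6 + 16 + 768 + 45056
= 45846


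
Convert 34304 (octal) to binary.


Each octal digit → 3 binary bits:
  3 = 011
  4 = 100
  3 = 011
  0 = 000
  4 = 100
Concatenate: 011 100 011 000 100
= 011100011000100


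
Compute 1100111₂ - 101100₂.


Align and subtract column by column (LSB to MSB, borrowing when needed):
  1100111
- 0101100
  -------
  col 0: (1 - 0 borrow-in) - 0 → 1 - 0 = 1, borrow out 0
  col 1: (1 - 0 borrow-in) - 0 → 1 - 0 = 1, borrow out 0
  col 2: (1 - 0 borrow-in) - 1 → 1 - 1 = 0, borrow out 0
  col 3: (0 - 0 borrow-in) - 1 → borrow from next column: (0+2) - 1 = 1, borrow out 1
  col 4: (0 - 1 borrow-in) - 0 → borrow from next column: (-1+2) - 0 = 1, borrow out 1
  col 5: (1 - 1 borrow-in) - 1 → borrow from next column: (0+2) - 1 = 1, borrow out 1
  col 6: (1 - 1 borrow-in) - 0 → 0 - 0 = 0, borrow out 0
Reading bits MSB→LSB: 0111011
Strip leading zeros: 111011
= 111011


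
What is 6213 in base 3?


Divide by 3 repeatedly:
6213 ÷ 3 = 2071 remainder 0
2071 ÷ 3 = 690 remainder 1
690 ÷ 3 = 230 remainder 0
230 ÷ 3 = 76 remainder 2
76 ÷ 3 = 25 remainder 1
25 ÷ 3 = 8 remainder 1
8 ÷ 3 = 2 remainder 2
2 ÷ 3 = 0 remainder 2
Reading remainders bottom-up:
= 22112010


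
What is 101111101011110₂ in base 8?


Group into 3-bit groups: 101111101011110
  101 = 5
  111 = 7
  101 = 5
  011 = 3
  110 = 6
= 0o57536


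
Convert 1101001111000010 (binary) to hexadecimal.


Group into 4-bit nibbles: 1101001111000010
  1101 = D
  0011 = 3
  1100 = C
  0010 = 2
= 0xD3C2


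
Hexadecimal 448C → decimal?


Positional values:
Position 0: C × 16^0 = 12 × 1 = 12
Position 1: 8 × 16^1 = 8 × 16 = 128
Position 2: 4 × 16^2 = 4 × 256 = 1024
Position 3: 4 × 16^3 = 4 × 4096 = 16384
Sum = 12 + 128 + 1024 + 16384
= 17548


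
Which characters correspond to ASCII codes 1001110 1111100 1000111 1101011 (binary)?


Codes (binary): 1001110 1111100 1000111 1101011
Per-code ASCII lookup:
  1001110 = 78  (range 65-90: uppercase, 78 - 65 = 13) → 'N'
  1111100 = 124  (special character) → '|'
  1000111 = 71  (range 65-90: uppercase, 71 - 65 = 6) → 'G'
  1101011 = 107  (range 97-122: lowercase, 107 - 97 = 10) → 'k'
= 'N|Gk'


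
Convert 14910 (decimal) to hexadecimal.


Divide by 16 repeatedly:
14910 ÷ 16 = 931 remainder 14 (E)
931 ÷ 16 = 58 remainder 3 (3)
58 ÷ 16 = 3 remainder 10 (A)
3 ÷ 16 = 0 remainder 3 (3)
Reading remainders bottom-up:
= 0x3A3E


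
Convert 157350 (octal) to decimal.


Positional values:
Position 0: 0 × 8^0 = 0
Position 1: 5 × 8^1 = 40
Position 2: 3 × 8^2 = 192
Position 3: 7 × 8^3 = 3584
Position 4: 5 × 8^4 = 20480
Position 5: 1 × 8^5 = 32768
Sum = 0 + 40 + 192 + 3584 + 20480 + 32768
= 57064


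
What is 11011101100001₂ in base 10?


Positional values:
Bit 0: 1 × 2^0 = 1
Bit 5: 1 × 2^5 = 32
Bit 6: 1 × 2^6 = 64
Bit 8: 1 × 2^8 = 256
Bit 9: 1 × 2^9 = 512
Bit 10: 1 × 2^10 = 1024
Bit 12: 1 × 2^12 = 4096
Bit 13: 1 × 2^13 = 8192
Sum = 1 + 32 + 64 + 256 + 512 + 1024 + 4096 + 8192
= 14177


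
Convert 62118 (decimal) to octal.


Divide by 8 repeatedly:
62118 ÷ 8 = 7764 remainder 6
7764 ÷ 8 = 970 remainder 4
970 ÷ 8 = 121 remainder 2
121 ÷ 8 = 15 remainder 1
15 ÷ 8 = 1 remainder 7
1 ÷ 8 = 0 remainder 1
Reading remainders bottom-up:
= 0o171246


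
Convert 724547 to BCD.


Each digit → 4-bit binary:
  7 → 0111
  2 → 0010
  4 → 0100
  5 → 0101
  4 → 0100
  7 → 0111
= 0111 0010 0100 0101 0100 0111


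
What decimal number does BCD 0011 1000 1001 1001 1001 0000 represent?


Each 4-bit group → digit:
  0011 → 3
  1000 → 8
  1001 → 9
  1001 → 9
  1001 → 9
  0000 → 0
= 389990


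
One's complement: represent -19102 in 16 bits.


Original: 0100101010011110
Invert all bits:
  bit 0: 0 → 1
  bit 1: 1 → 0
  bit 2: 0 → 1
  bit 3: 0 → 1
  bit 4: 1 → 0
  bit 5: 0 → 1
  bit 6: 1 → 0
  bit 7: 0 → 1
  bit 8: 1 → 0
  bit 9: 0 → 1
  bit 10: 0 → 1
  bit 11: 1 → 0
  bit 12: 1 → 0
  bit 13: 1 → 0
  bit 14: 1 → 0
  bit 15: 0 → 1
= 1011010101100001


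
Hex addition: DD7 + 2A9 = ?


Align and add column by column (LSB to MSB, each column mod 16 with carry):
  0DD7
+ 02A9
  ----
  col 0: 7(7) + 9(9) + 0 (carry in) = 16 → 0(0), carry out 1
  col 1: D(13) + A(10) + 1 (carry in) = 24 → 8(8), carry out 1
  col 2: D(13) + 2(2) + 1 (carry in) = 16 → 0(0), carry out 1
  col 3: 0(0) + 0(0) + 1 (carry in) = 1 → 1(1), carry out 0
Reading digits MSB→LSB: 1080
Strip leading zeros: 1080
= 0x1080


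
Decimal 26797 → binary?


Divide by 2 repeatedly:
26797 ÷ 2 = 13398 remainder 1
13398 ÷ 2 = 6699 remainder 0
6699 ÷ 2 = 3349 remainder 1
3349 ÷ 2 = 1674 remainder 1
1674 ÷ 2 = 837 remainder 0
837 ÷ 2 = 418 remainder 1
418 ÷ 2 = 209 remainder 0
209 ÷ 2 = 104 remainder 1
104 ÷ 2 = 52 remainder 0
52 ÷ 2 = 26 remainder 0
26 ÷ 2 = 13 remainder 0
13 ÷ 2 = 6 remainder 1
6 ÷ 2 = 3 remainder 0
3 ÷ 2 = 1 remainder 1
1 ÷ 2 = 0 remainder 1
Reading remainders bottom-up:
= 110100010101101


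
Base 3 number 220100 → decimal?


Positional values (base 3):
  0 × 3^0 = 0 × 1 = 0
  0 × 3^1 = 0 × 3 = 0
  1 × 3^2 = 1 × 9 = 9
  0 × 3^3 = 0 × 27 = 0
  2 × 3^4 = 2 × 81 = 162
  2 × 3^5 = 2 × 243 = 486
Sum = 0 + 0 + 9 + 0 + 162 + 486
= 657


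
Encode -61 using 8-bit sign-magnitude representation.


Sign bit: 1 (negative)
Magnitude: 61 = 0111101
= 10111101


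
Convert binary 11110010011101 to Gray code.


Binary: 11110010011101
Gray code: G = B XOR (B >> 1)
B >> 1 = 01111001001110
11110010011101 XOR 01111001001110:
  1 XOR 0 = 1
  1 XOR 1 = 0
  1 XOR 1 = 0
  1 XOR 1 = 0
  0 XOR 1 = 1
  0 XOR 0 = 0
  1 XOR 0 = 1
  0 XOR 1 = 1
  0 XOR 0 = 0
  1 XOR 0 = 1
  1 XOR 1 = 0
  1 XOR 1 = 0
  0 XOR 1 = 1
  1 XOR 0 = 1
= 10001011010011


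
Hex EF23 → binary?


Each hex digit → 4 binary bits:
  E = 1110
  F = 1111
  2 = 0010
  3 = 0011
Concatenate: 1110 1111 0010 0011
= 1110111100100011


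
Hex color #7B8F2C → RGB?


Hex: #7B8F2C
R = 7B₁₆ = 123
G = 8F₁₆ = 143
B = 2C₁₆ = 44
= RGB(123, 143, 44)


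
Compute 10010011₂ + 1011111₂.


Align and add column by column (LSB to MSB, carry propagating):
  010010011
+ 001011111
  ---------
  col 0: 1 + 1 + 0 (carry in) = 2 → bit 0, carry out 1
  col 1: 1 + 1 + 1 (carry in) = 3 → bit 1, carry out 1
  col 2: 0 + 1 + 1 (carry in) = 2 → bit 0, carry out 1
  col 3: 0 + 1 + 1 (carry in) = 2 → bit 0, carry out 1
  col 4: 1 + 1 + 1 (carry in) = 3 → bit 1, carry out 1
  col 5: 0 + 0 + 1 (carry in) = 1 → bit 1, carry out 0
  col 6: 0 + 1 + 0 (carry in) = 1 → bit 1, carry out 0
  col 7: 1 + 0 + 0 (carry in) = 1 → bit 1, carry out 0
  col 8: 0 + 0 + 0 (carry in) = 0 → bit 0, carry out 0
Reading bits MSB→LSB: 011110010
Strip leading zeros: 11110010
= 11110010


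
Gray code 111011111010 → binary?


Gray code: 111011111010
MSB stays the same: 1
Each subsequent bit = prev_binary XOR current_gray:
  B[1] = 1 XOR 1 = 0
  B[2] = 0 XOR 1 = 1
  B[3] = 1 XOR 0 = 1
  B[4] = 1 XOR 1 = 0
  B[5] = 0 XOR 1 = 1
  B[6] = 1 XOR 1 = 0
  B[7] = 0 XOR 1 = 1
  B[8] = 1 XOR 1 = 0
  B[9] = 0 XOR 0 = 0
  B[10] = 0 XOR 1 = 1
  B[11] = 1 XOR 0 = 1
= 101101010011 (2899 decimal)


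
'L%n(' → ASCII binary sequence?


String: 'L%n('  (4 characters)
Per-character ASCII lookup:
  'L': uppercase starts at 65: 'L' = 65 + 11 = 76 → 1001100
  '%': special character: '%' = 37 → 100101
  'n': lowercase starts at 97: 'n' = 97 + 13 = 110 → 1101110
  '(': special character: '(' = 40 → 101000
= 1001100 100101 1101110 101000


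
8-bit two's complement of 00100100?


Original: 00100100
Step 1 - Invert all bits: 11011011
Step 2 - Add 1: 11011011 + 1
= 11011100 (represents -36)


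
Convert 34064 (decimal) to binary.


Divide by 2 repeatedly:
34064 ÷ 2 = 17032 remainder 0
17032 ÷ 2 = 8516 remainder 0
8516 ÷ 2 = 4258 remainder 0
4258 ÷ 2 = 2129 remainder 0
2129 ÷ 2 = 1064 remainder 1
1064 ÷ 2 = 532 remainder 0
532 ÷ 2 = 266 remainder 0
266 ÷ 2 = 133 remainder 0
133 ÷ 2 = 66 remainder 1
66 ÷ 2 = 33 remainder 0
33 ÷ 2 = 16 remainder 1
16 ÷ 2 = 8 remainder 0
8 ÷ 2 = 4 remainder 0
4 ÷ 2 = 2 remainder 0
2 ÷ 2 = 1 remainder 0
1 ÷ 2 = 0 remainder 1
Reading remainders bottom-up:
= 1000010100010000


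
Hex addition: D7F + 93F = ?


Align and add column by column (LSB to MSB, each column mod 16 with carry):
  0D7F
+ 093F
  ----
  col 0: F(15) + F(15) + 0 (carry in) = 30 → E(14), carry out 1
  col 1: 7(7) + 3(3) + 1 (carry in) = 11 → B(11), carry out 0
  col 2: D(13) + 9(9) + 0 (carry in) = 22 → 6(6), carry out 1
  col 3: 0(0) + 0(0) + 1 (carry in) = 1 → 1(1), carry out 0
Reading digits MSB→LSB: 16BE
Strip leading zeros: 16BE
= 0x16BE


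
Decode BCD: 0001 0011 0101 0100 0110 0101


Each 4-bit group → digit:
  0001 → 1
  0011 → 3
  0101 → 5
  0100 → 4
  0110 → 6
  0101 → 5
= 135465


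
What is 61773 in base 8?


Divide by 8 repeatedly:
61773 ÷ 8 = 7721 remainder 5
7721 ÷ 8 = 965 remainder 1
965 ÷ 8 = 120 remainder 5
120 ÷ 8 = 15 remainder 0
15 ÷ 8 = 1 remainder 7
1 ÷ 8 = 0 remainder 1
Reading remainders bottom-up:
= 0o170515
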